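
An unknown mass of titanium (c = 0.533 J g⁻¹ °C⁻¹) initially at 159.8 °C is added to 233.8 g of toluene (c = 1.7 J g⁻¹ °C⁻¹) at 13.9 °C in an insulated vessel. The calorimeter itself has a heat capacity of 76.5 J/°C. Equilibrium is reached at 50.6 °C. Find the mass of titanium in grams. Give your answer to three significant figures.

q_gained = (233.8 × 1.7 + 76.5) × (50.6 − 13.9) = 17390 J
q_lost = m × 0.533 × (159.8 − 50.6) = 58.2036 m
m = 17390 / 58.2036 = 299 g

m = 299 g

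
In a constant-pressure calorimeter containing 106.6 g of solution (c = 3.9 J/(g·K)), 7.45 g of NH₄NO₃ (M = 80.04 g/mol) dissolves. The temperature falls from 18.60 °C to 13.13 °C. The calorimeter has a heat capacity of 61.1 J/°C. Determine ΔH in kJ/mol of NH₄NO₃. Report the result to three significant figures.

|ΔT| = |13.13 − 18.60| = 5.47 °C
|q_surr| = (106.6 × 3.9 + 61.1) × 5.47 = 476.84 × 5.47 = 2608 J
n(NH₄NO₃) = 7.45 / 80.04 = 0.09308 mol
Temperature fell, so q_rxn = +|q_surr| = 2.608 kJ
ΔH = q_rxn / n = 28.02 kJ/mol

ΔH = 28.0 kJ/mol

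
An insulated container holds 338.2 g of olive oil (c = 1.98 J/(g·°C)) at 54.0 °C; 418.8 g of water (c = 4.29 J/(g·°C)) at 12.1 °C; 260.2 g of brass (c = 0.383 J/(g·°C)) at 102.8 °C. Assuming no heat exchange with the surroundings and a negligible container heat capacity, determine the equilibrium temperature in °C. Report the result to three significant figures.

Σ mᵢcᵢ(T − Tᵢ) = 0  ⇒  T = Σ mᵢcᵢTᵢ / Σ mᵢcᵢ
Σ mᵢcᵢ = 338.2×1.98 + 418.8×4.29 + 260.2×0.383 = 2565.9446
Σ mᵢcᵢTᵢ = 669.636×54.0 + 1796.652×12.1 + 99.6566×102.8 = 68145
T = 68145 / 2565.9446 = 26.56 °C

T_f = 26.6 °C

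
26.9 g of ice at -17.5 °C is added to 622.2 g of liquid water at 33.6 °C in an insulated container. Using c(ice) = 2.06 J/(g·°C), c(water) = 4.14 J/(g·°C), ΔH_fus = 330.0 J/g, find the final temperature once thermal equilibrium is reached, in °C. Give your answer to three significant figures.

T_f = 28.5 °C

Heat to bring ice to 0 °C and melt it: q₁ = 26.9×2.06×17.5 + 26.9×330.0 = 9846.7 J
Heat the water can supply cooling to 0 °C: 622.2×4.14×33.6 = 86550.5 J > q₁, so all ice melts.
Energy balance: 622.2×4.14×(33.6 − T) = 9846.7 + 26.9×4.14×(T − 0)
2575.908(33.6 − T) = 9846.7 + 111.366 T
86550.5 − 9846.7 = 2687.274 T
T = 76703.8 / 2687.274 = 28.54 °C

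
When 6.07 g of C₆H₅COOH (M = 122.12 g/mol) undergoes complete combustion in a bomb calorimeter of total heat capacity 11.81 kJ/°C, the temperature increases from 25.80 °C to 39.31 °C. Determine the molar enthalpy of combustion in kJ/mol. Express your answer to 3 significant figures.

ΔH = -3210 kJ/mol

ΔT = 39.31 − 25.80 = 13.51 °C
q_cal = C_cal × ΔT = 11.81 × 13.51 = 159.5531 kJ
n = 6.07 / 122.12 = 0.04971 mol
q_rxn = −q_cal = -159.5531 kJ
ΔH = -159.5531 / 0.04971 = -3210 kJ/mol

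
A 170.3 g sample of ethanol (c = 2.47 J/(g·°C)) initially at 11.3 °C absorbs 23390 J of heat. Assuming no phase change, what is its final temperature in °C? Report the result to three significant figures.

ΔT = q / (m c) = 23390 / (170.3 × 2.47) = 55.61 °C
T_f = 11.3 + 55.61 = 66.91 °C

T_f = 66.9 °C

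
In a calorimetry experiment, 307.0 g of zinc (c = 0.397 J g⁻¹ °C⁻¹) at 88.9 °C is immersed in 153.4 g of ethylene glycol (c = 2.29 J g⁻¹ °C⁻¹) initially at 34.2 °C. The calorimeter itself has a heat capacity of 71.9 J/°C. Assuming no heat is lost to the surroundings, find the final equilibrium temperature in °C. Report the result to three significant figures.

Heat lost by zinc = heat gained by ethylene glycol + calorimeter.
(307.0)(0.397)(88.9 − T) = [(153.4)(2.29) + 71.9](T − 34.2)
121.879 (88.9 − T) = 423.186 (T − 34.2)
10835 − 121.879 T = 423.186 T − 14473
25308 = 545.065 T
T = 46.43 °C

T_f = 46.4 °C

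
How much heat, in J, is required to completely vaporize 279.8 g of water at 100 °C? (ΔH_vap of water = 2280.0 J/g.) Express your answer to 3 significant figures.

q = 638000 J

q = m × ΔH_vap = 279.8 × 2280.0 = 637900 J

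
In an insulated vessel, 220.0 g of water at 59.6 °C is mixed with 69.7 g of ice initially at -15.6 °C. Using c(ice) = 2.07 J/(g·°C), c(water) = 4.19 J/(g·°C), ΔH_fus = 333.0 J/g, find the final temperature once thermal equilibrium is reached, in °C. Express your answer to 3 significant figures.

Heat to bring ice to 0 °C and melt it: q₁ = 69.7×2.07×15.6 + 69.7×333.0 = 25461 J
Heat the water can supply cooling to 0 °C: 220.0×4.19×59.6 = 54939.3 J > q₁, so all ice melts.
Energy balance: 220.0×4.19×(59.6 − T) = 25461 + 69.7×4.19×(T − 0)
921.8(59.6 − T) = 25461 + 292.043 T
54939.3 − 25461 = 1213.843 T
T = 29478.3 / 1213.843 = 24.29 °C

T_f = 24.3 °C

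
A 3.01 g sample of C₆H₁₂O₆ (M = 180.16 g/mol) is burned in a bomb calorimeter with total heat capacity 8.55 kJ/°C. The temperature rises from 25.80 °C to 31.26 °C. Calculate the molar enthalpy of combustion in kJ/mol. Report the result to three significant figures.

ΔT = 31.26 − 25.80 = 5.46 °C
q_cal = C_cal × ΔT = 8.55 × 5.46 = 46.683 kJ
n = 3.01 / 180.16 = 0.01671 mol
q_rxn = −q_cal = -46.683 kJ
ΔH = -46.683 / 0.01671 = -2794 kJ/mol

ΔH = -2790 kJ/mol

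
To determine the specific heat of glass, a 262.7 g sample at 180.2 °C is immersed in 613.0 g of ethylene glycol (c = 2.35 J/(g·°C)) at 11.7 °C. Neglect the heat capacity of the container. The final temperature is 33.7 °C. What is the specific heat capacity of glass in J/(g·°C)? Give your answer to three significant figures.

c = 0.823 J/(g·°C)

q_gained = (613.0 × 2.35) × (33.7 − 11.7) = 31690 J
q_lost = 262.7 × c × (180.2 − 33.7) = 38485.55 c
Set equal: c = 31690 / 38485.55 = 0.823 J/(g·°C)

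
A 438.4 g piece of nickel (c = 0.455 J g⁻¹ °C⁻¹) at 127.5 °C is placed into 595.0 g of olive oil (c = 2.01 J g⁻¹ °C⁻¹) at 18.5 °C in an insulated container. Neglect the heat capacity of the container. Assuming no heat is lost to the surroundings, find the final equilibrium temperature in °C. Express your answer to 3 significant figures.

T_f = 34.1 °C

Heat lost by nickel = heat gained by olive oil.
(438.4)(0.455)(127.5 − T) = (595.0)(2.01)(T − 18.5)
199.472 (127.5 − T) = 1195.95 (T − 18.5)
25433 − 199.472 T = 1195.95 T − 22125
47558 = 1395.422 T
T = 34.08 °C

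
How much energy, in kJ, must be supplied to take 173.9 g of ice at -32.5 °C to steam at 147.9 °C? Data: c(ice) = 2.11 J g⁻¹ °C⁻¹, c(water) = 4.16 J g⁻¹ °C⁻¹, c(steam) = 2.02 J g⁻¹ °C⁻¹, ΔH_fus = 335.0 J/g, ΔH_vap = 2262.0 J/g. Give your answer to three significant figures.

q = 553 kJ

q1 (heat ice -32.5→0.0 °C): 173.9 × 2.11 × 32.5 = 11925 J
q2 (melt at 0 °C): 173.9 × 335.0 = 58257 J
q3 (heat water 0.0→100.0 °C): 173.9 × 4.16 × 100.0 = 72342 J
q4 (vaporize at 100 °C): 173.9 × 2262.0 = 393362 J
q5 (heat steam 100.0→147.9 °C): 173.9 × 2.02 × 47.9 = 16826 J
Total: 11925 + 58257 + 72342 + 393362 + 16826 = 552712 J = 553 kJ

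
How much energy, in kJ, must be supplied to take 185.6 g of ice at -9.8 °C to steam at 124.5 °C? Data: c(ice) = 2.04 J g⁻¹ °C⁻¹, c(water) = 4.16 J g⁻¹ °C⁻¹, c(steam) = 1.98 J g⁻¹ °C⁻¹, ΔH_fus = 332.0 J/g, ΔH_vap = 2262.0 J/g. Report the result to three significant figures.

q1 (heat ice -9.8→0.0 °C): 185.6 × 2.04 × 9.8 = 3711 J
q2 (melt at 0 °C): 185.6 × 332.0 = 61619 J
q3 (heat water 0.0→100.0 °C): 185.6 × 4.16 × 100.0 = 77210 J
q4 (vaporize at 100 °C): 185.6 × 2262.0 = 419827 J
q5 (heat steam 100.0→124.5 °C): 185.6 × 1.98 × 24.5 = 9003 J
Total: 3711 + 61619 + 77210 + 419827 + 9003 = 571370 J = 571 kJ

q = 571 kJ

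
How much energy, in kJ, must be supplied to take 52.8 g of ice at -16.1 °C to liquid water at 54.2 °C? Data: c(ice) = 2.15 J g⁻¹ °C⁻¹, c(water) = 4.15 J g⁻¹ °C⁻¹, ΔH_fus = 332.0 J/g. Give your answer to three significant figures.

q = 31.2 kJ

q1 (heat ice -16.1→0.0 °C): 52.8 × 2.15 × 16.1 = 1828 J
q2 (melt at 0 °C): 52.8 × 332.0 = 17530 J
q3 (heat water 0.0→54.2 °C): 52.8 × 4.15 × 54.2 = 11876 J
Total: 1828 + 17530 + 11876 = 31234 J = 31.2 kJ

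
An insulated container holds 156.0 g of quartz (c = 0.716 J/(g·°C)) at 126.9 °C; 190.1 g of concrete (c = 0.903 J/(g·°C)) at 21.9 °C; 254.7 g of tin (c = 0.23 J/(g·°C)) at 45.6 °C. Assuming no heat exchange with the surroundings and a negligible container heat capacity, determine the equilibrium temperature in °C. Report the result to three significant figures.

Σ mᵢcᵢ(T − Tᵢ) = 0  ⇒  T = Σ mᵢcᵢTᵢ / Σ mᵢcᵢ
Σ mᵢcᵢ = 156.0×0.716 + 190.1×0.903 + 254.7×0.23 = 341.9373
Σ mᵢcᵢTᵢ = 111.696×126.9 + 171.6603×21.9 + 58.581×45.6 = 20605
T = 20605 / 341.9373 = 60.26 °C

T_f = 60.3 °C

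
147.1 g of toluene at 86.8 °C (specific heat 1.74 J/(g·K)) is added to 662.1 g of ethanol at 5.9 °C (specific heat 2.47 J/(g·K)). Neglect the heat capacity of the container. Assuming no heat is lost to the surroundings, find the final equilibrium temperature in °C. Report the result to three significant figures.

T_f = 16.8 °C

Heat lost by toluene = heat gained by ethanol.
(147.1)(1.74)(86.8 − T) = (662.1)(2.47)(T − 5.9)
255.954 (86.8 − T) = 1635.387 (T − 5.9)
22217 − 255.954 T = 1635.387 T − 9648.8
31865.8 = 1891.341 T
T = 16.848 °C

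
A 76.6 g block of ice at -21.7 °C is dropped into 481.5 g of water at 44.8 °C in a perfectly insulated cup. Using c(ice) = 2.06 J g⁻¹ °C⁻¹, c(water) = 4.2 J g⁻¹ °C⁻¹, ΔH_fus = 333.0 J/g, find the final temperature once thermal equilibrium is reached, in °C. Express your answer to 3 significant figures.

Heat to bring ice to 0 °C and melt it: q₁ = 76.6×2.06×21.7 + 76.6×333.0 = 28932 J
Heat the water can supply cooling to 0 °C: 481.5×4.2×44.8 = 90599.0 J > q₁, so all ice melts.
Energy balance: 481.5×4.2×(44.8 − T) = 28932 + 76.6×4.2×(T − 0)
2022.3(44.8 − T) = 28932 + 321.72 T
90599.0 − 28932 = 2344.02 T
T = 61667.0 / 2344.02 = 26.31 °C

T_f = 26.3 °C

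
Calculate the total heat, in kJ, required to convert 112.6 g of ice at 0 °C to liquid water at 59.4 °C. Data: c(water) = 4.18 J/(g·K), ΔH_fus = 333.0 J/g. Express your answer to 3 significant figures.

q = 65.5 kJ

q1 (melt at 0 °C): 112.6 × 333.0 = 37496 J
q2 (heat water 0.0→59.4 °C): 112.6 × 4.18 × 59.4 = 27958 J
Total: 37496 + 27958 = 65454 J = 65.5 kJ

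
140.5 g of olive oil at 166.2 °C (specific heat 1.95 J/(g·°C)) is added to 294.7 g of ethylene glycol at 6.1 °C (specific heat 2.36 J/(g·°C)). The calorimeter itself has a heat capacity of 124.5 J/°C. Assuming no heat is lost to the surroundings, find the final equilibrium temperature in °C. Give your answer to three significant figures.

Heat lost by olive oil = heat gained by ethylene glycol + calorimeter.
(140.5)(1.95)(166.2 − T) = [(294.7)(2.36) + 124.5](T − 6.1)
273.975 (166.2 − T) = 819.992 (T − 6.1)
45535 − 273.975 T = 819.992 T − 5002.0
50537.0 = 1093.967 T
T = 46.20 °C

T_f = 46.2 °C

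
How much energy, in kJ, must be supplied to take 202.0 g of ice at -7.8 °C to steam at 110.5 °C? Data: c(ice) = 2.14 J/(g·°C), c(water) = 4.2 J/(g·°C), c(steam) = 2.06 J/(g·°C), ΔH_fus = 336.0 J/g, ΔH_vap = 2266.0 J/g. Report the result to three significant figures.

q = 618 kJ

q1 (heat ice -7.8→0.0 °C): 202.0 × 2.14 × 7.8 = 3372 J
q2 (melt at 0 °C): 202.0 × 336.0 = 67872 J
q3 (heat water 0.0→100.0 °C): 202.0 × 4.2 × 100.0 = 84840 J
q4 (vaporize at 100 °C): 202.0 × 2266.0 = 457732 J
q5 (heat steam 100.0→110.5 °C): 202.0 × 2.06 × 10.5 = 4369 J
Total: 3372 + 67872 + 84840 + 457732 + 4369 = 618185 J = 618 kJ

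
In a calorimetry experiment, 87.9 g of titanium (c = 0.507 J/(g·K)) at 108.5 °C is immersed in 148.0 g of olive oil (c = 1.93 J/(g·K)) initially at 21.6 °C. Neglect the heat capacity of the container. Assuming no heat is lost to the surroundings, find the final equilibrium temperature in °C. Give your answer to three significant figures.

Heat lost by titanium = heat gained by olive oil.
(87.9)(0.507)(108.5 − T) = (148.0)(1.93)(T − 21.6)
44.5653 (108.5 − T) = 285.64 (T − 21.6)
4835.3 − 44.5653 T = 285.64 T − 6169.8
11005.1 = 330.2053 T
T = 33.33 °C

T_f = 33.3 °C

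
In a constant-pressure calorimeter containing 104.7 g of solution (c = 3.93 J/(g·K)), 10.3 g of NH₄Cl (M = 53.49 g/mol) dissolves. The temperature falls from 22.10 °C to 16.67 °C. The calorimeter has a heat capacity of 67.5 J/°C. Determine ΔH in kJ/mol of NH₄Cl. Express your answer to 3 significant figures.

ΔH = 13.5 kJ/mol

|ΔT| = |16.67 − 22.10| = 5.43 °C
|q_surr| = (104.7 × 3.93 + 67.5) × 5.43 = 478.971 × 5.43 = 2601 J
n(NH₄Cl) = 10.3 / 53.49 = 0.1926 mol
Temperature fell, so q_rxn = +|q_surr| = 2.601 kJ
ΔH = q_rxn / n = 13.50 kJ/mol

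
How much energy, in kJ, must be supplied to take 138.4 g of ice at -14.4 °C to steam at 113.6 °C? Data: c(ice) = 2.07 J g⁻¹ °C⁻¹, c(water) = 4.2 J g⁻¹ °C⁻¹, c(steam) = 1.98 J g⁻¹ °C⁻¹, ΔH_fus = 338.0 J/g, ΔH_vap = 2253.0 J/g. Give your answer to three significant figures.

q1 (heat ice -14.4→0.0 °C): 138.4 × 2.07 × 14.4 = 4125 J
q2 (melt at 0 °C): 138.4 × 338.0 = 46779 J
q3 (heat water 0.0→100.0 °C): 138.4 × 4.2 × 100.0 = 58128 J
q4 (vaporize at 100 °C): 138.4 × 2253.0 = 311815 J
q5 (heat steam 100.0→113.6 °C): 138.4 × 1.98 × 13.6 = 3727 J
Total: 4125 + 46779 + 58128 + 311815 + 3727 = 424574 J = 425 kJ

q = 425 kJ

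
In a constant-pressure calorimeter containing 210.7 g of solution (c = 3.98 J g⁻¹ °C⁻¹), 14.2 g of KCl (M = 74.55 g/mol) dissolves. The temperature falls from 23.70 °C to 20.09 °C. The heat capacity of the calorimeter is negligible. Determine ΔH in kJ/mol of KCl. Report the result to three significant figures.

|ΔT| = |20.09 − 23.70| = 3.61 °C
|q_surr| = (210.7 × 3.98) × 3.61 = 838.586 × 3.61 = 3027 J
n(KCl) = 14.2 / 74.55 = 0.1905 mol
Temperature fell, so q_rxn = +|q_surr| = 3.027 kJ
ΔH = q_rxn / n = 15.89 kJ/mol

ΔH = 15.9 kJ/mol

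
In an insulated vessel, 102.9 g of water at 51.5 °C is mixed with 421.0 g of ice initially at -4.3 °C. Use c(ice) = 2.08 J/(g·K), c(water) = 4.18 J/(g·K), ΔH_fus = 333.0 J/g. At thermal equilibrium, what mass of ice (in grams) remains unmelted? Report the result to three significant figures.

Heat to warm all ice to 0 °C: 421.0×2.08×4.3 = 3765.4 J
Heat released by water cooling to 0 °C: 102.9×4.18×51.5 = 22151 J
22151 J < 3765.4 + 421.0×333.0 = 143958.4 J, so not all ice melts; final T = 0 °C.
Heat left for melting: 22151 − 3765.4 = 18385.6 J
Mass melted = 18385.6 / 333.0 = 55.21 g
Ice remaining = 421.0 − 55.21 = 365.79 g

m_ice remaining = 366 g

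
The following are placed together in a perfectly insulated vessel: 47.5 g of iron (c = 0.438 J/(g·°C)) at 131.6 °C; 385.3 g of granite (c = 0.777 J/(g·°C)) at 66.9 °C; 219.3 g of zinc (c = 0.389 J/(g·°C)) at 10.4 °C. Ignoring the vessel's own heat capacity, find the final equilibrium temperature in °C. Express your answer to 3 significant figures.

Σ mᵢcᵢ(T − Tᵢ) = 0  ⇒  T = Σ mᵢcᵢTᵢ / Σ mᵢcᵢ
Σ mᵢcᵢ = 47.5×0.438 + 385.3×0.777 + 219.3×0.389 = 405.4908
Σ mᵢcᵢTᵢ = 20.805×131.6 + 299.3781×66.9 + 85.3077×10.4 = 23654
T = 23654 / 405.4908 = 58.33 °C

T_f = 58.3 °C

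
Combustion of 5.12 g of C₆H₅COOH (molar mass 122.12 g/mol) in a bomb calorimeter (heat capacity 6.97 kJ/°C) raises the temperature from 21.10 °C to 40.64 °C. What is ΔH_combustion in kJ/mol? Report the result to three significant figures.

ΔH = -3250 kJ/mol

ΔT = 40.64 − 21.10 = 19.54 °C
q_cal = C_cal × ΔT = 6.97 × 19.54 = 136.1938 kJ
n = 5.12 / 122.12 = 0.04193 mol
q_rxn = −q_cal = -136.1938 kJ
ΔH = -136.1938 / 0.04193 = -3248 kJ/mol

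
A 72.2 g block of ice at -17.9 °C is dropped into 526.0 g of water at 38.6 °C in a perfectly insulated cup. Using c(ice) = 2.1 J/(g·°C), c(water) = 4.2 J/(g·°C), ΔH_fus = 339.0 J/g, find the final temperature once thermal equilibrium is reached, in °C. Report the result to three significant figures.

Heat to bring ice to 0 °C and melt it: q₁ = 72.2×2.1×17.9 + 72.2×339.0 = 27190 J
Heat the water can supply cooling to 0 °C: 526.0×4.2×38.6 = 85275.1 J > q₁, so all ice melts.
Energy balance: 526.0×4.2×(38.6 − T) = 27190 + 72.2×4.2×(T − 0)
2209.2(38.6 − T) = 27190 + 303.24 T
85275.1 − 27190 = 2512.44 T
T = 58085.1 / 2512.44 = 23.12 °C

T_f = 23.1 °C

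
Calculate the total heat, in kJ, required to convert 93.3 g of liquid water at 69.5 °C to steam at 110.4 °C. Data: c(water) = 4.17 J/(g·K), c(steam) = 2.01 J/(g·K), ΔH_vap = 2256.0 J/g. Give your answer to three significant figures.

q1 (heat water 69.5→100.0 °C): 93.3 × 4.17 × 30.5 = 11866 J
q2 (vaporize at 100 °C): 93.3 × 2256.0 = 210485 J
q3 (heat steam 100.0→110.4 °C): 93.3 × 2.01 × 10.4 = 1950 J
Total: 11866 + 210485 + 1950 = 224301 J = 224 kJ

q = 224 kJ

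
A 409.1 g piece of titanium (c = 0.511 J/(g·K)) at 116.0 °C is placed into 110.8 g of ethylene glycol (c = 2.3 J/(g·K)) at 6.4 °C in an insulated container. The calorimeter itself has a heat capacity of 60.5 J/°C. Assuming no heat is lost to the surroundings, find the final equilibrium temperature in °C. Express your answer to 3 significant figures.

Heat lost by titanium = heat gained by ethylene glycol + calorimeter.
(409.1)(0.511)(116.0 − T) = [(110.8)(2.3) + 60.5](T − 6.4)
209.0501 (116.0 − T) = 315.34 (T − 6.4)
24250 − 209.0501 T = 315.34 T − 2018.2
26268.2 = 524.3901 T
T = 50.09 °C

T_f = 50.1 °C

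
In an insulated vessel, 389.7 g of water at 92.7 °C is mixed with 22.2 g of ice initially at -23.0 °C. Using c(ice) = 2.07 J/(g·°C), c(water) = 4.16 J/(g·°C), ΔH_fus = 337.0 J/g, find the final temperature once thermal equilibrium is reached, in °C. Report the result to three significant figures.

Heat to bring ice to 0 °C and melt it: q₁ = 22.2×2.07×23.0 + 22.2×337.0 = 8538.3 J
Heat the water can supply cooling to 0 °C: 389.7×4.16×92.7 = 150281 J > q₁, so all ice melts.
Energy balance: 389.7×4.16×(92.7 − T) = 8538.3 + 22.2×4.16×(T − 0)
1621.152(92.7 − T) = 8538.3 + 92.352 T
150281 − 8538.3 = 1713.504 T
T = 141742.7 / 1713.504 = 82.72 °C

T_f = 82.7 °C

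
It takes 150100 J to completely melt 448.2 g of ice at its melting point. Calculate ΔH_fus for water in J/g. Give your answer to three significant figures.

ΔH_fus = 335 J/g

ΔH_fus = q / m = 150100 / 448.2 = 335 J/g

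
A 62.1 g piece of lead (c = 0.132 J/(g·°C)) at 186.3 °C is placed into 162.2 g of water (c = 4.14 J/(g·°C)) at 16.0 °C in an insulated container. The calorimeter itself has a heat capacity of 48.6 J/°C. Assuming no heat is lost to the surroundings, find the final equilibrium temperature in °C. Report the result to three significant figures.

T_f = 17.9 °C

Heat lost by lead = heat gained by water + calorimeter.
(62.1)(0.132)(186.3 − T) = [(162.2)(4.14) + 48.6](T − 16.0)
8.1972 (186.3 − T) = 720.108 (T − 16.0)
1527.1 − 8.1972 T = 720.108 T − 11522
13049.1 = 728.3052 T
T = 17.92 °C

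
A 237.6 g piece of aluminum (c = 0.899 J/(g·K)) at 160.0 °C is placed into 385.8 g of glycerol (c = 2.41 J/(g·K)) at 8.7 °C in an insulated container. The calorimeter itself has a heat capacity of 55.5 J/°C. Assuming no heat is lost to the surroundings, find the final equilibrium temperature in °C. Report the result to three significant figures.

T_f = 35.7 °C

Heat lost by aluminum = heat gained by glycerol + calorimeter.
(237.6)(0.899)(160.0 − T) = [(385.8)(2.41) + 55.5](T − 8.7)
213.6024 (160.0 − T) = 985.278 (T − 8.7)
34176 − 213.6024 T = 985.278 T − 8571.9
42747.9 = 1198.8804 T
T = 35.66 °C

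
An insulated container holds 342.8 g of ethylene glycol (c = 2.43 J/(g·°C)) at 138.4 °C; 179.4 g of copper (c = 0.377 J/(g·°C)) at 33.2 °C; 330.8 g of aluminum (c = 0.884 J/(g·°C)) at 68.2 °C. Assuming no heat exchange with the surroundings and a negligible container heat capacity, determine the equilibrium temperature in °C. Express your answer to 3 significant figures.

T_f = 115 °C

Σ mᵢcᵢ(T − Tᵢ) = 0  ⇒  T = Σ mᵢcᵢTᵢ / Σ mᵢcᵢ
Σ mᵢcᵢ = 342.8×2.43 + 179.4×0.377 + 330.8×0.884 = 1193.0650
Σ mᵢcᵢTᵢ = 833.004×138.4 + 67.6338×33.2 + 292.4272×68.2 = 137480
T = 137480 / 1193.0650 = 115.2 °C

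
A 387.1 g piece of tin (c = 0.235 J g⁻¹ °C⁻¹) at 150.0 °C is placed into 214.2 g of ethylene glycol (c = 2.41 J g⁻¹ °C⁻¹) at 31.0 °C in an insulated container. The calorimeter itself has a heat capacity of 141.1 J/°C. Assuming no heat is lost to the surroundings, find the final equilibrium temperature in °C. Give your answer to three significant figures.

Heat lost by tin = heat gained by ethylene glycol + calorimeter.
(387.1)(0.235)(150.0 − T) = [(214.2)(2.41) + 141.1](T − 31.0)
90.9685 (150.0 − T) = 657.322 (T − 31.0)
13645 − 90.9685 T = 657.322 T − 20377
34022 = 748.2905 T
T = 45.47 °C

T_f = 45.5 °C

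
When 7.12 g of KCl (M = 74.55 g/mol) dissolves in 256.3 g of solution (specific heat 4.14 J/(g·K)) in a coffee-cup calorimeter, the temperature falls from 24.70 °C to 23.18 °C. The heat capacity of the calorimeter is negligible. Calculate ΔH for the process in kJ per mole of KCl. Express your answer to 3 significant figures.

|ΔT| = |23.18 − 24.70| = 1.52 °C
|q_surr| = (256.3 × 4.14) × 1.52 = 1061.082 × 1.52 = 1613 J
n(KCl) = 7.12 / 74.55 = 0.09551 mol
Temperature fell, so q_rxn = +|q_surr| = 1.613 kJ
ΔH = q_rxn / n = 16.89 kJ/mol

ΔH = 16.9 kJ/mol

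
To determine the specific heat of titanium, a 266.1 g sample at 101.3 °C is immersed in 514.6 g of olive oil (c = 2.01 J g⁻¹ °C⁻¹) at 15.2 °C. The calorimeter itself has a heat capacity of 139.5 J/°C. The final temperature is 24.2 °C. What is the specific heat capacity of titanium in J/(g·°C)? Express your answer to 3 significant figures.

c = 0.515 J/(g·°C)

q_gained = (514.6 × 2.01 + 139.5) × (24.2 − 15.2) = 10560 J
q_lost = 266.1 × c × (101.3 − 24.2) = 20516.31 c
Set equal: c = 10560 / 20516.31 = 0.515 J/(g·°C)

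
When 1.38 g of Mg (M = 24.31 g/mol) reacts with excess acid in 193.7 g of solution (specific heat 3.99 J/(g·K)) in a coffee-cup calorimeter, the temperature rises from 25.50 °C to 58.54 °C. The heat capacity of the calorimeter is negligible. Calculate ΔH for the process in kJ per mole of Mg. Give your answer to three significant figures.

ΔH = -450 kJ/mol

|ΔT| = |58.54 − 25.50| = 33.04 °C
|q_surr| = (193.7 × 3.99) × 33.04 = 772.863 × 33.04 = 25540 J
n(Mg) = 1.38 / 24.31 = 0.05677 mol
Temperature rose, so q_rxn = −|q_surr| = -25.54 kJ
ΔH = q_rxn / n = -449.9 kJ/mol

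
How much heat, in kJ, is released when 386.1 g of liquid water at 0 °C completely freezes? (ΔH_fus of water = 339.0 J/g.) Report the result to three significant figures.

q = 131 kJ

q = m × ΔH_fus = 386.1 × 339.0 = 130900 J = 131 kJ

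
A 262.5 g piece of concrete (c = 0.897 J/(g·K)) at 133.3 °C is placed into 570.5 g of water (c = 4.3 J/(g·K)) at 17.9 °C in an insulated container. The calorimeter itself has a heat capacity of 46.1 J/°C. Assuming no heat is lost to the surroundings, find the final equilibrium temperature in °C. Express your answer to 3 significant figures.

T_f = 27.8 °C

Heat lost by concrete = heat gained by water + calorimeter.
(262.5)(0.897)(133.3 − T) = [(570.5)(4.3) + 46.1](T − 17.9)
235.4625 (133.3 − T) = 2499.25 (T − 17.9)
31387 − 235.4625 T = 2499.25 T − 44737
76124 = 2734.7125 T
T = 27.84 °C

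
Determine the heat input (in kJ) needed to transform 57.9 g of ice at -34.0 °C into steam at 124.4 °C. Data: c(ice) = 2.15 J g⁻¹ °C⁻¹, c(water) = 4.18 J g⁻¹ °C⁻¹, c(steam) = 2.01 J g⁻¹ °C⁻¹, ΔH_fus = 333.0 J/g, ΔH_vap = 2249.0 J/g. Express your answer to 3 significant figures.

q = 181 kJ

q1 (heat ice -34.0→0.0 °C): 57.9 × 2.15 × 34.0 = 4232 J
q2 (melt at 0 °C): 57.9 × 333.0 = 19281 J
q3 (heat water 0.0→100.0 °C): 57.9 × 4.18 × 100.0 = 24202 J
q4 (vaporize at 100 °C): 57.9 × 2249.0 = 130217 J
q5 (heat steam 100.0→124.4 °C): 57.9 × 2.01 × 24.4 = 2840 J
Total: 4232 + 19281 + 24202 + 130217 + 2840 = 180772 J = 181 kJ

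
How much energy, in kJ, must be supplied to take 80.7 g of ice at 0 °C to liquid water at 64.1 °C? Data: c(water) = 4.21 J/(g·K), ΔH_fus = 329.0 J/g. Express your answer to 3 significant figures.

q = 48.3 kJ

q1 (melt at 0 °C): 80.7 × 329.0 = 26550 J
q2 (heat water 0.0→64.1 °C): 80.7 × 4.21 × 64.1 = 21778 J
Total: 26550 + 21778 = 48328 J = 48.3 kJ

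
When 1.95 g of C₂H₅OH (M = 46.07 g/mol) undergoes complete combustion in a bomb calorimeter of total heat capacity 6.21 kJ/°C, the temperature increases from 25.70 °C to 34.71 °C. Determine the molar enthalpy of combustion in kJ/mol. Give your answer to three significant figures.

ΔH = -1320 kJ/mol

ΔT = 34.71 − 25.70 = 9.01 °C
q_cal = C_cal × ΔT = 6.21 × 9.01 = 55.9521 kJ
n = 1.95 / 46.07 = 0.04233 mol
q_rxn = −q_cal = -55.9521 kJ
ΔH = -55.9521 / 0.04233 = -1322 kJ/mol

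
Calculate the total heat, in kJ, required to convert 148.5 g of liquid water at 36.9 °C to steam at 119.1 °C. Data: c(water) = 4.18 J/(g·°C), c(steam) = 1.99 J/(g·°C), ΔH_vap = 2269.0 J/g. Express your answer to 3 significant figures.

q = 382 kJ

q1 (heat water 36.9→100.0 °C): 148.5 × 4.18 × 63.1 = 39168 J
q2 (vaporize at 100 °C): 148.5 × 2269.0 = 336947 J
q3 (heat steam 100.0→119.1 °C): 148.5 × 1.99 × 19.1 = 5644 J
Total: 39168 + 336947 + 5644 = 381759 J = 382 kJ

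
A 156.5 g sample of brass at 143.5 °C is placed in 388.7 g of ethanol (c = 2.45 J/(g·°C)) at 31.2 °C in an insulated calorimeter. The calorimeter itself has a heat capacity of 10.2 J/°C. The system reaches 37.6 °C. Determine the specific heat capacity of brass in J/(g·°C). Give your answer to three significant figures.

q_gained = (388.7 × 2.45 + 10.2) × (37.6 − 31.2) = 6160 J
q_lost = 156.5 × c × (143.5 − 37.6) = 16573.35 c
Set equal: c = 6160 / 16573.35 = 0.372 J/(g·°C)

c = 0.372 J/(g·°C)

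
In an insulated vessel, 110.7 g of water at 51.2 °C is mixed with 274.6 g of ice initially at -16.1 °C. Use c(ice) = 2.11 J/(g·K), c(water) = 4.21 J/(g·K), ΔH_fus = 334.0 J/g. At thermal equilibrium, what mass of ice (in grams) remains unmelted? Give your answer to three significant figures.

Heat to warm all ice to 0 °C: 274.6×2.11×16.1 = 9328.4 J
Heat released by water cooling to 0 °C: 110.7×4.21×51.2 = 23862 J
23862 J < 9328.4 + 274.6×334.0 = 101044.8 J, so not all ice melts; final T = 0 °C.
Heat left for melting: 23862 − 9328.4 = 14533.6 J
Mass melted = 14533.6 / 334.0 = 43.51 g
Ice remaining = 274.6 − 43.51 = 231.09 g

m_ice remaining = 231 g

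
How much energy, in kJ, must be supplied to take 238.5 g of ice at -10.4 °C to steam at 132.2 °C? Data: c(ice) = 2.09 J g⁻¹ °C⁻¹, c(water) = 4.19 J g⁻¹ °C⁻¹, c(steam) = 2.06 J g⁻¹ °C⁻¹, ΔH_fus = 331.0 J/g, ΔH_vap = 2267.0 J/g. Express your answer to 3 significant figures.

q = 741 kJ

q1 (heat ice -10.4→0.0 °C): 238.5 × 2.09 × 10.4 = 5184 J
q2 (melt at 0 °C): 238.5 × 331.0 = 78944 J
q3 (heat water 0.0→100.0 °C): 238.5 × 4.19 × 100.0 = 99932 J
q4 (vaporize at 100 °C): 238.5 × 2267.0 = 540680 J
q5 (heat steam 100.0→132.2 °C): 238.5 × 2.06 × 32.2 = 15820 J
Total: 5184 + 78944 + 99932 + 540680 + 15820 = 740560 J = 741 kJ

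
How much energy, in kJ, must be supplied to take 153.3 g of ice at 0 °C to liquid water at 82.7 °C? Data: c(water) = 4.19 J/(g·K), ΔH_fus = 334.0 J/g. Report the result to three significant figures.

q1 (melt at 0 °C): 153.3 × 334.0 = 51202 J
q2 (heat water 0.0→82.7 °C): 153.3 × 4.19 × 82.7 = 53120 J
Total: 51202 + 53120 = 104322 J = 104 kJ

q = 104 kJ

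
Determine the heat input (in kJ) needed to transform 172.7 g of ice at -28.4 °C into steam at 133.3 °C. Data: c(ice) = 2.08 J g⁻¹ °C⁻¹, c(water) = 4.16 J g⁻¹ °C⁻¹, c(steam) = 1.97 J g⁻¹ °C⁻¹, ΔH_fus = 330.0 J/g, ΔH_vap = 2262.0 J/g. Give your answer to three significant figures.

q1 (heat ice -28.4→0.0 °C): 172.7 × 2.08 × 28.4 = 10202 J
q2 (melt at 0 °C): 172.7 × 330.0 = 56991 J
q3 (heat water 0.0→100.0 °C): 172.7 × 4.16 × 100.0 = 71843 J
q4 (vaporize at 100 °C): 172.7 × 2262.0 = 390647 J
q5 (heat steam 100.0→133.3 °C): 172.7 × 1.97 × 33.3 = 11329 J
Total: 10202 + 56991 + 71843 + 390647 + 11329 = 541012 J = 541 kJ

q = 541 kJ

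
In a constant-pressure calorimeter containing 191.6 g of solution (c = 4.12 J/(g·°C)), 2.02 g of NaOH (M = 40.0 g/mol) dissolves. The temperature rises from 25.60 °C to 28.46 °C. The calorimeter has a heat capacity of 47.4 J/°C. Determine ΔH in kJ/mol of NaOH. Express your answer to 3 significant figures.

|ΔT| = |28.46 − 25.60| = 2.86 °C
|q_surr| = (191.6 × 4.12 + 47.4) × 2.86 = 836.792 × 2.86 = 2393 J
n(NaOH) = 2.02 / 40.0 = 0.05050 mol
Temperature rose, so q_rxn = −|q_surr| = -2.393 kJ
ΔH = q_rxn / n = -47.39 kJ/mol

ΔH = -47.4 kJ/mol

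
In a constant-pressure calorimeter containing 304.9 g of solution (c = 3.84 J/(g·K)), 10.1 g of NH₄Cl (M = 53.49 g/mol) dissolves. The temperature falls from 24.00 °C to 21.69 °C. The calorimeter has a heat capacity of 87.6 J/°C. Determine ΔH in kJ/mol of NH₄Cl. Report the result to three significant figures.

|ΔT| = |21.69 − 24.00| = 2.31 °C
|q_surr| = (304.9 × 3.84 + 87.6) × 2.31 = 1258.416 × 2.31 = 2907 J
n(NH₄Cl) = 10.1 / 53.49 = 0.1888 mol
Temperature fell, so q_rxn = +|q_surr| = 2.907 kJ
ΔH = q_rxn / n = 15.40 kJ/mol

ΔH = 15.4 kJ/mol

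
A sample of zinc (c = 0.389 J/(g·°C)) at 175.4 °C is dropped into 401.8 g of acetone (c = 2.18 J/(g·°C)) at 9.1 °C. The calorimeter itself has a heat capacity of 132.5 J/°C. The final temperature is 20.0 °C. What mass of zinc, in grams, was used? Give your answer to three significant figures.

m = 182 g

q_gained = (401.8 × 2.18 + 132.5) × (20.0 − 9.1) = 10990 J
q_lost = m × 0.389 × (175.4 − 20.0) = 60.4506 m
m = 10990 / 60.4506 = 182 g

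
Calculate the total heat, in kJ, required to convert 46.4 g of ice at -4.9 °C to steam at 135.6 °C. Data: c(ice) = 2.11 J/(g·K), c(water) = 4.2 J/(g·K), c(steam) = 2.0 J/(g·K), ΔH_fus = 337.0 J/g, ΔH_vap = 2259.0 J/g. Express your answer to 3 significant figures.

q = 144 kJ

q1 (heat ice -4.9→0.0 °C): 46.4 × 2.11 × 4.9 = 480 J
q2 (melt at 0 °C): 46.4 × 337.0 = 15637 J
q3 (heat water 0.0→100.0 °C): 46.4 × 4.2 × 100.0 = 19488 J
q4 (vaporize at 100 °C): 46.4 × 2259.0 = 104818 J
q5 (heat steam 100.0→135.6 °C): 46.4 × 2.0 × 35.6 = 3304 J
Total: 480 + 15637 + 19488 + 104818 + 3304 = 143727 J = 144 kJ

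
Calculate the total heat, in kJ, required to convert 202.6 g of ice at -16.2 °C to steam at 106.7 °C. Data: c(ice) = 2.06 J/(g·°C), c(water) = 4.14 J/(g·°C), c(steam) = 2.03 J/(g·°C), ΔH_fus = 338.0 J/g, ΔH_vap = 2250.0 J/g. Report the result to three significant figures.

q1 (heat ice -16.2→0.0 °C): 202.6 × 2.06 × 16.2 = 6761 J
q2 (melt at 0 °C): 202.6 × 338.0 = 68479 J
q3 (heat water 0.0→100.0 °C): 202.6 × 4.14 × 100.0 = 83876 J
q4 (vaporize at 100 °C): 202.6 × 2250.0 = 455850 J
q5 (heat steam 100.0→106.7 °C): 202.6 × 2.03 × 6.7 = 2756 J
Total: 6761 + 68479 + 83876 + 455850 + 2756 = 617722 J = 618 kJ

q = 618 kJ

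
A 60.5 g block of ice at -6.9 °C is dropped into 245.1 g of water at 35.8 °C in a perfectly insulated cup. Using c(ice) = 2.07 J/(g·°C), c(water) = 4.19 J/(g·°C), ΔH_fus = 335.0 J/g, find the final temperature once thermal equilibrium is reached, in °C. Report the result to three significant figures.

Heat to bring ice to 0 °C and melt it: q₁ = 60.5×2.07×6.9 + 60.5×335.0 = 21132 J
Heat the water can supply cooling to 0 °C: 245.1×4.19×35.8 = 36765.5 J > q₁, so all ice melts.
Energy balance: 245.1×4.19×(35.8 − T) = 21132 + 60.5×4.19×(T − 0)
1026.969(35.8 − T) = 21132 + 253.495 T
36765.5 − 21132 = 1280.464 T
T = 15633.5 / 1280.464 = 12.21 °C

T_f = 12.2 °C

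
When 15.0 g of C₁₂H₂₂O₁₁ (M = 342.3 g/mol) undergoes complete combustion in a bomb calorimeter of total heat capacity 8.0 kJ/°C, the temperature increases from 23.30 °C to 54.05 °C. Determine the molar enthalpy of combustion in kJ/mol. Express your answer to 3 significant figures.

ΔT = 54.05 − 23.30 = 30.75 °C
q_cal = C_cal × ΔT = 8.0 × 30.75 = 246 kJ
n = 15.0 / 342.3 = 0.04382 mol
q_rxn = −q_cal = -246 kJ
ΔH = -246 / 0.04382 = -5614 kJ/mol

ΔH = -5610 kJ/mol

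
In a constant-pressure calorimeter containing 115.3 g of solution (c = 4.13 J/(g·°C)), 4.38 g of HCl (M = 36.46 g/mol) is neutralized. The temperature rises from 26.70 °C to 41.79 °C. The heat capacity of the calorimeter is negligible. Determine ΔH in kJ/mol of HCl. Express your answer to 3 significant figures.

ΔH = -59.8 kJ/mol

|ΔT| = |41.79 − 26.70| = 15.09 °C
|q_surr| = (115.3 × 4.13) × 15.09 = 476.189 × 15.09 = 7186 J
n(HCl) = 4.38 / 36.46 = 0.1201 mol
Temperature rose, so q_rxn = −|q_surr| = -7.186 kJ
ΔH = q_rxn / n = -59.83 kJ/mol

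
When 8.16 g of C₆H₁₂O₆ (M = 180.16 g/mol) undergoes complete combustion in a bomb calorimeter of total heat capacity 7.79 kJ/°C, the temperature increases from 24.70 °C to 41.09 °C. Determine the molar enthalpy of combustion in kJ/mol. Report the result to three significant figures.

ΔH = -2820 kJ/mol

ΔT = 41.09 − 24.70 = 16.39 °C
q_cal = C_cal × ΔT = 7.79 × 16.39 = 127.6781 kJ
n = 8.16 / 180.16 = 0.04529 mol
q_rxn = −q_cal = -127.6781 kJ
ΔH = -127.6781 / 0.04529 = -2819 kJ/mol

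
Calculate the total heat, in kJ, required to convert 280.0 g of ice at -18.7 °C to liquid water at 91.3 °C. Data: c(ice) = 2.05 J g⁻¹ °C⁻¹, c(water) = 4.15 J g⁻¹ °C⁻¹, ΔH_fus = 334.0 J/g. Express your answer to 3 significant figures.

q1 (heat ice -18.7→0.0 °C): 280.0 × 2.05 × 18.7 = 10734 J
q2 (melt at 0 °C): 280.0 × 334.0 = 93520 J
q3 (heat water 0.0→91.3 °C): 280.0 × 4.15 × 91.3 = 106091 J
Total: 10734 + 93520 + 106091 = 210345 J = 210 kJ

q = 210 kJ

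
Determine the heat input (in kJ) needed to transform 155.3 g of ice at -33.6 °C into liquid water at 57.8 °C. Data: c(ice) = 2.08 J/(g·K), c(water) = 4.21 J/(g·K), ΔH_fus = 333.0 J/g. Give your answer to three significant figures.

q1 (heat ice -33.6→0.0 °C): 155.3 × 2.08 × 33.6 = 10854 J
q2 (melt at 0 °C): 155.3 × 333.0 = 51715 J
q3 (heat water 0.0→57.8 °C): 155.3 × 4.21 × 57.8 = 37790 J
Total: 10854 + 51715 + 37790 = 100359 J = 100 kJ

q = 100 kJ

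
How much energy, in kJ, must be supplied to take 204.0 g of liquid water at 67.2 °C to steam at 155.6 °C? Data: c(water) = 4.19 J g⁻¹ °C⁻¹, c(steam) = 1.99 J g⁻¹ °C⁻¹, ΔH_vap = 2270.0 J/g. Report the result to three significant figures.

q = 514 kJ

q1 (heat water 67.2→100.0 °C): 204.0 × 4.19 × 32.8 = 28036 J
q2 (vaporize at 100 °C): 204.0 × 2270.0 = 463080 J
q3 (heat steam 100.0→155.6 °C): 204.0 × 1.99 × 55.6 = 22571 J
Total: 28036 + 463080 + 22571 = 513687 J = 514 kJ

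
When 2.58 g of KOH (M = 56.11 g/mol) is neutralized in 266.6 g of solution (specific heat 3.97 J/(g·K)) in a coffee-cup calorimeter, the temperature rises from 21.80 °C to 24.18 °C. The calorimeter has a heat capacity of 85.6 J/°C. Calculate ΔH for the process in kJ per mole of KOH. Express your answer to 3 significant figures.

ΔH = -59.2 kJ/mol

|ΔT| = |24.18 − 21.80| = 2.38 °C
|q_surr| = (266.6 × 3.97 + 85.6) × 2.38 = 1144.002 × 2.38 = 2723 J
n(KOH) = 2.58 / 56.11 = 0.04598 mol
Temperature rose, so q_rxn = −|q_surr| = -2.723 kJ
ΔH = q_rxn / n = -59.22 kJ/mol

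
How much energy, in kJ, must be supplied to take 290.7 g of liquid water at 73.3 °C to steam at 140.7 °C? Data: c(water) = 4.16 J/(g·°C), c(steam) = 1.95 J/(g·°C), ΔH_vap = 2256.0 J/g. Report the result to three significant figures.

q = 711 kJ

q1 (heat water 73.3→100.0 °C): 290.7 × 4.16 × 26.7 = 32289 J
q2 (vaporize at 100 °C): 290.7 × 2256.0 = 655819 J
q3 (heat steam 100.0→140.7 °C): 290.7 × 1.95 × 40.7 = 23071 J
Total: 32289 + 655819 + 23071 = 711179 J = 711 kJ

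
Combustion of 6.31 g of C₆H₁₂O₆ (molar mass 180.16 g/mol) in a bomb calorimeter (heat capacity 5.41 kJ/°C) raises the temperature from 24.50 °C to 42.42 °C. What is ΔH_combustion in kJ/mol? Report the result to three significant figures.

ΔT = 42.42 − 24.50 = 17.92 °C
q_cal = C_cal × ΔT = 5.41 × 17.92 = 96.9472 kJ
n = 6.31 / 180.16 = 0.03502 mol
q_rxn = −q_cal = -96.9472 kJ
ΔH = -96.9472 / 0.03502 = -2768 kJ/mol

ΔH = -2770 kJ/mol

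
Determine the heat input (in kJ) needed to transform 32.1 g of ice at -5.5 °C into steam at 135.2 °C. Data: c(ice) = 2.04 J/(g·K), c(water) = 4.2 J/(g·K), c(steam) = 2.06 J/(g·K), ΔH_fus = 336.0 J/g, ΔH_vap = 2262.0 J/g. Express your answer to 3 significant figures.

q = 99.6 kJ

q1 (heat ice -5.5→0.0 °C): 32.1 × 2.04 × 5.5 = 360 J
q2 (melt at 0 °C): 32.1 × 336.0 = 10786 J
q3 (heat water 0.0→100.0 °C): 32.1 × 4.2 × 100.0 = 13482 J
q4 (vaporize at 100 °C): 32.1 × 2262.0 = 72610 J
q5 (heat steam 100.0→135.2 °C): 32.1 × 2.06 × 35.2 = 2328 J
Total: 360 + 10786 + 13482 + 72610 + 2328 = 99566 J = 99.6 kJ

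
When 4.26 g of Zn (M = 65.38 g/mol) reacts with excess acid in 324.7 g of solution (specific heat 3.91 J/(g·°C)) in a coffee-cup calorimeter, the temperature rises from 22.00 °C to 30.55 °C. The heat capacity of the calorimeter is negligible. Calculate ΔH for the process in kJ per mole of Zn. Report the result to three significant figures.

|ΔT| = |30.55 − 22.00| = 8.55 °C
|q_surr| = (324.7 × 3.91) × 8.55 = 1269.577 × 8.55 = 10850 J
n(Zn) = 4.26 / 65.38 = 0.06516 mol
Temperature rose, so q_rxn = −|q_surr| = -10.85 kJ
ΔH = q_rxn / n = -166.5 kJ/mol

ΔH = -167 kJ/mol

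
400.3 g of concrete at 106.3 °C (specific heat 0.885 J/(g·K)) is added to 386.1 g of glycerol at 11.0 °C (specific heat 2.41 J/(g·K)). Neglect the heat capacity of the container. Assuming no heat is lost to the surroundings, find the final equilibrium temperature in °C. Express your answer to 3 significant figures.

Heat lost by concrete = heat gained by glycerol.
(400.3)(0.885)(106.3 − T) = (386.1)(2.41)(T − 11.0)
354.2655 (106.3 − T) = 930.501 (T − 11.0)
37658 − 354.2655 T = 930.501 T − 10236
47894 = 1284.7665 T
T = 37.28 °C

T_f = 37.3 °C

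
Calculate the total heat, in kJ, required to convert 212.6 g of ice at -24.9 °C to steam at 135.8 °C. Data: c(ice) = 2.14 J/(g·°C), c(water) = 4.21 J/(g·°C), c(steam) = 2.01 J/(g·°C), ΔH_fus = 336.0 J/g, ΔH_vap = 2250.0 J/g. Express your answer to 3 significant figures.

q1 (heat ice -24.9→0.0 °C): 212.6 × 2.14 × 24.9 = 11329 J
q2 (melt at 0 °C): 212.6 × 336.0 = 71434 J
q3 (heat water 0.0→100.0 °C): 212.6 × 4.21 × 100.0 = 89505 J
q4 (vaporize at 100 °C): 212.6 × 2250.0 = 478350 J
q5 (heat steam 100.0→135.8 °C): 212.6 × 2.01 × 35.8 = 15298 J
Total: 11329 + 71434 + 89505 + 478350 + 15298 = 665916 J = 666 kJ

q = 666 kJ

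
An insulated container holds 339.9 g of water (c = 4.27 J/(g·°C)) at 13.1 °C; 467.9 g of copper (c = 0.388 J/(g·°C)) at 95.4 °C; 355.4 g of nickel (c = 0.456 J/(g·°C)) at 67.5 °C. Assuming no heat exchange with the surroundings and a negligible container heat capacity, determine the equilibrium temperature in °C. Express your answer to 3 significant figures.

T_f = 26.3 °C

Σ mᵢcᵢ(T − Tᵢ) = 0  ⇒  T = Σ mᵢcᵢTᵢ / Σ mᵢcᵢ
Σ mᵢcᵢ = 339.9×4.27 + 467.9×0.388 + 355.4×0.456 = 1794.9806
Σ mᵢcᵢTᵢ = 1451.373×13.1 + 181.5452×95.4 + 162.0624×67.5 = 47272
T = 47272 / 1794.9806 = 26.34 °C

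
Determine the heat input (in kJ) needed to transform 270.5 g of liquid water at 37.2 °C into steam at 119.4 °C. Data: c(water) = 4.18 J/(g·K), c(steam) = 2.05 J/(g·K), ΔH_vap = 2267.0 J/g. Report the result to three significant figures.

q = 695 kJ

q1 (heat water 37.2→100.0 °C): 270.5 × 4.18 × 62.8 = 71007 J
q2 (vaporize at 100 °C): 270.5 × 2267.0 = 613224 J
q3 (heat steam 100.0→119.4 °C): 270.5 × 2.05 × 19.4 = 10758 J
Total: 71007 + 613224 + 10758 = 694989 J = 695 kJ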